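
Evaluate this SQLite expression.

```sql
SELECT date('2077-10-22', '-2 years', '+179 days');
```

2076-04-18

Adding -2 years to 2077-10-22 gives 2075-10-22.
Applying '+179 days' to 2075-10-22: counting 179 days forward gives 2076-04-18.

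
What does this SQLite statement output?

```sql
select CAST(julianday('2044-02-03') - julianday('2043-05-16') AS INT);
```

15 days remain in May 2043 after the 16th (31 − 16).
Full months from June 2043 through January 2044 contribute their day counts.
Then 3 days into February 2044.
Total: 15 + 30 + 31 + 31 + 30 + 31 + 30 + 31 + 31 + 3 = 263.

263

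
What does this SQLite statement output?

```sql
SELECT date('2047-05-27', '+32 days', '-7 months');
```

2046-11-28

May 2047 has 31 days; 4 remain after the 27th, so 5 days reach 2047-06-01.
Advancing 27 more days within June lands on 2047-06-28.
Adding -7 months to 2047-06-28 gives 2046-11-28.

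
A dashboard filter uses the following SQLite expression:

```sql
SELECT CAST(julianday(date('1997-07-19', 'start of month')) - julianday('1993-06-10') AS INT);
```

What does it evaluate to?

1482

`start of month` rewinds 1997-07-19 to 1997-07-01.
20 days remain in June 1993 after the 10th (30 − 10).
Full months from July 1993 through June 1997 contribute their day counts.
Then 1 day into July 1997.
Total: 20 + 31 + 31 + 30 + 31 + 30 + 31 + 31 + 28 + 31 + 30 + 31 + 30 + 31 + 31 + 30 + 31 + 30 + 31 + 31 + 28 + 31 + 30 + 31 + 30 + 31 + 31 + 30 + 31 + 30 + 31 + 31 + 29 + 31 + 30 + 31 + 30 + 31 + 31 + 30 + 31 + 30 + 31 + 31 + 28 + 31 + 30 + 31 + 30 + 1 = 1482.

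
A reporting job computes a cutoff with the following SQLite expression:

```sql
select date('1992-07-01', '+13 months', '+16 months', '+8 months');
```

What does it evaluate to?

1995-08-01

Adding +13 months to 1992-07-01 gives 1993-08-01.
Adding +16 months to 1993-08-01 gives 1994-12-01.
Adding +8 months to 1994-12-01 gives 1995-08-01.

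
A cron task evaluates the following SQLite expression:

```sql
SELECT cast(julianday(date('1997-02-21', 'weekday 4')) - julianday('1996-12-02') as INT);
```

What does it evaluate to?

87

`weekday 4` advances to the next Thursday; 1997-02-21 is a Friday, so it moves forward to 1997-02-27.
29 days remain in December 1996 after the 2nd (31 − 2).
January 1997: 31 days.
Then 27 days into February 1997.
Total: 29 + 31 + 27 = 87.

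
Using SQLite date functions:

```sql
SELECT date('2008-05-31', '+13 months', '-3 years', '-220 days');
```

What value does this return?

2005-11-23

Adding +13 months to 2008-05-31 targets 2009-06-31. June 2009 has only 30 days, so SQLite normalizes the 1-day overflow forward to 2009-07-01.
Adding -3 years to 2009-07-01 gives 2006-07-01.
Applying '-220 days' to 2006-07-01: counting 220 days back gives 2005-11-23.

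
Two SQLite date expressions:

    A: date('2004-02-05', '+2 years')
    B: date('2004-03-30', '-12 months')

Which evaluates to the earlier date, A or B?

A = 2006-02-05.
B = 2003-03-30.
B is earlier.

B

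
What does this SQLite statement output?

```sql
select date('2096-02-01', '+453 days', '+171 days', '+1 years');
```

Applying '+453 days' to 2096-02-01: counting 453 days forward gives 2097-04-29.
Applying '+171 days' to 2097-04-29: counting 171 days forward gives 2097-10-17.
Adding +1 year to 2097-10-17 gives 2098-10-17.

2098-10-17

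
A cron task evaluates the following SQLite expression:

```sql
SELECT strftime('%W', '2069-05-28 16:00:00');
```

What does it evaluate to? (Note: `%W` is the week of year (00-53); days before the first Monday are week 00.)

2069-05-28 is a Tuesday. SQLite's %W counts Mondays since the year started; the result is 21.

21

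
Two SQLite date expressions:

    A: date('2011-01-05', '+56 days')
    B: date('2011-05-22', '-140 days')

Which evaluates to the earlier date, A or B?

B

A = 2011-03-02.
B = 2011-01-02.
B is earlier.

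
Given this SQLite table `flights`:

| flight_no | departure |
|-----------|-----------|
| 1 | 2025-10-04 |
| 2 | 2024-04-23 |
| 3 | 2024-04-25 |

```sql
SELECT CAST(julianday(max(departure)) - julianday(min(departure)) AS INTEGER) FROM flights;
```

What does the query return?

529

MIN = 2024-04-23, MAX = 2025-10-04.
7 days remain in April 2024 after the 23rd (30 − 23).
Full months from May 2024 through September 2025 contribute their day counts.
Then 4 days into October 2025.
Total: 7 + 31 + 30 + 31 + 31 + 30 + 31 + 30 + 31 + 31 + 28 + 31 + 30 + 31 + 30 + 31 + 31 + 30 + 4 = 529.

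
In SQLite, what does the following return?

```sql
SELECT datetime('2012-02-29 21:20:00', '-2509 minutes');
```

2509 minutes = 41h 49m; -2509 minutes from 2012-02-29 21:20:00 is 2012-02-28 03:31:00 (crosses midnight).

2012-02-28 03:31:00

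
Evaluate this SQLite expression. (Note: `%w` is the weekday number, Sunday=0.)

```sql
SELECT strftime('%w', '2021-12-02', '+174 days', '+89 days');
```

First apply '+174 days', '+89 days': 2021-12-02 → 2022-08-22.
2022-08-22 is a Monday; with Sunday=0 that is 1.

1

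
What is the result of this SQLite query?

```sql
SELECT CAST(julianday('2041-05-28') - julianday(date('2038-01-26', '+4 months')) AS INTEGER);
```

Adding +4 months to 2038-01-26 gives 2038-05-26.
5 days remain in May 2038 after the 26th (31 − 26).
Full months from June 2038 through April 2041 contribute their day counts.
Then 28 days into May 2041.
Total: 5 + 30 + 31 + 31 + 30 + 31 + 30 + 31 + 31 + 28 + 31 + 30 + 31 + 30 + 31 + 31 + 30 + 31 + 30 + 31 + 31 + 29 + 31 + 30 + 31 + 30 + 31 + 31 + 30 + 31 + 30 + 31 + 31 + 28 + 31 + 30 + 28 = 1098.

1098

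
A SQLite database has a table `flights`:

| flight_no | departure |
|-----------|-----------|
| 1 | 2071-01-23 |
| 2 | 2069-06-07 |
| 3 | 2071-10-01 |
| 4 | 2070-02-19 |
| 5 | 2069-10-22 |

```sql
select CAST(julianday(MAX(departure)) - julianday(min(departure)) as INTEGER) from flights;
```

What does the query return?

846

MIN = 2069-06-07, MAX = 2071-10-01.
23 days remain in June 2069 after the 7th (30 − 7).
Full months from July 2069 through September 2071 contribute their day counts.
Then 1 day into October 2071.
Total: 23 + 31 + 31 + 30 + 31 + 30 + 31 + 31 + 28 + 31 + 30 + 31 + 30 + 31 + 31 + 30 + 31 + 30 + 31 + 31 + 28 + 31 + 30 + 31 + 30 + 31 + 31 + 30 + 1 = 846.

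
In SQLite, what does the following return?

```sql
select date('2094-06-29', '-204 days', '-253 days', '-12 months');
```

Applying '-204 days' to 2094-06-29: counting 204 days back gives 2093-12-07.
Applying '-253 days' to 2093-12-07: counting 253 days back gives 2093-03-29.
Adding -12 months to 2093-03-29 gives 2092-03-29.

2092-03-29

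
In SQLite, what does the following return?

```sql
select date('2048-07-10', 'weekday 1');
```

2048-07-13

`weekday 1` advances to the next Monday; 2048-07-10 is a Friday, so it moves forward to 2048-07-13.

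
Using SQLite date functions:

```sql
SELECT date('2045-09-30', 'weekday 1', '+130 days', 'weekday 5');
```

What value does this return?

2046-02-09

`weekday 1` advances to the next Monday; 2045-09-30 is a Saturday, so it moves forward to 2045-10-02.
Applying '+130 days' to 2045-10-02: counting 130 days forward gives 2046-02-09.
`weekday 5` advances to the next Friday; 2046-02-09 is already a Friday, so it stays at 2046-02-09.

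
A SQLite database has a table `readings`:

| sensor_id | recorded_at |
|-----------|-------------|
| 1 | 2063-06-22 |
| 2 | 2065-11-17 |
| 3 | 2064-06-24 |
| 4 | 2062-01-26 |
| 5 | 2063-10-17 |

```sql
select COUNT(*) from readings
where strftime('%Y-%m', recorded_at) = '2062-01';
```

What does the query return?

Rows with year-month 2062-01: 2062-01-26 → 1.

1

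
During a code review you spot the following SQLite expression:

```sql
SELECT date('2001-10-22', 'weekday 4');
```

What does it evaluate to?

2001-10-25

`weekday 4` advances to the next Thursday; 2001-10-22 is a Monday, so it moves forward to 2001-10-25.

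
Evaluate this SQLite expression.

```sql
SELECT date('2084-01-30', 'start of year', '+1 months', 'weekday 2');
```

2084-02-01

`start of year` rewinds 2084-01-30 to 2084-01-01.
Adding +1 month to 2084-01-01 gives 2084-02-01.
`weekday 2` advances to the next Tuesday; 2084-02-01 is already a Tuesday, so it stays at 2084-02-01.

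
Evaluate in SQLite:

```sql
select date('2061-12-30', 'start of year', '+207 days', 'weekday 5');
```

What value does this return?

`start of year` rewinds 2061-12-30 to 2061-01-01.
Applying '+207 days' to 2061-01-01: counting 207 days forward gives 2061-07-27.
`weekday 5` advances to the next Friday; 2061-07-27 is a Wednesday, so it moves forward to 2061-07-29.

2061-07-29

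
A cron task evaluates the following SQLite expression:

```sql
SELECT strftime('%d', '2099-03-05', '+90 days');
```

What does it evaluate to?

First apply '+90 days': 2099-03-05 → 2099-06-03.
`%d` extracts the 2-digit day of month: 03.

03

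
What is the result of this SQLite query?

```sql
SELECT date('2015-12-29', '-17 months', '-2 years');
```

2012-07-29

Adding -17 months to 2015-12-29 gives 2014-07-29.
Adding -2 years to 2014-07-29 gives 2012-07-29.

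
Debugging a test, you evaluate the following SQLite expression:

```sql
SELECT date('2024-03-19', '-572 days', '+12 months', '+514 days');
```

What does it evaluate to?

Applying '-572 days' to 2024-03-19: counting 572 days back gives 2022-08-25.
Adding +12 months to 2022-08-25 gives 2023-08-25.
Applying '+514 days' to 2023-08-25: counting 514 days forward gives 2025-01-20.

2025-01-20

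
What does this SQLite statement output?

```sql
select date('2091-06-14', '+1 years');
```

Adding +1 year to 2091-06-14 gives 2092-06-14.

2092-06-14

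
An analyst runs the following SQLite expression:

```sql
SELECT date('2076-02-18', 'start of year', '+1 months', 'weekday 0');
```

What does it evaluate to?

2076-02-02

`start of year` rewinds 2076-02-18 to 2076-01-01.
Adding +1 month to 2076-01-01 gives 2076-02-01.
`weekday 0` advances to the next Sunday; 2076-02-01 is a Saturday, so it moves forward to 2076-02-02.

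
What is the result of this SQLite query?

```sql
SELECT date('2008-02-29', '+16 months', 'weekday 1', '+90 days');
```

Adding +16 months to 2008-02-29 gives 2009-06-29.
`weekday 1` advances to the next Monday; 2009-06-29 is already a Monday, so it stays at 2009-06-29.
Applying '+90 days' to 2009-06-29: counting 90 days forward gives 2009-09-27.

2009-09-27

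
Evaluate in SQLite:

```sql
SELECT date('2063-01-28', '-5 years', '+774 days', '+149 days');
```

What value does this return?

Adding -5 years to 2063-01-28 gives 2058-01-28.
Applying '+774 days' to 2058-01-28: counting 774 days forward gives 2060-03-12.
Applying '+149 days' to 2060-03-12: counting 149 days forward gives 2060-08-08.

2060-08-08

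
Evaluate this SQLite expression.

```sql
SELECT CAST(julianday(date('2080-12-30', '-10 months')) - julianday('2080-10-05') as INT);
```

Adding -10 months to 2080-12-30 targets 2080-02-30. February 2080 has only 29 days, so SQLite normalizes the 1-day overflow forward to 2080-03-01.
30 days remain in March 2080 after the 1st (31 − 1).
Full months from April 2080 through September 2080 contribute their day counts.
Then 5 days into October 2080.
Total: 30 + 30 + 31 + 30 + 31 + 31 + 30 + 5 = 218.
The subtraction is earlier − later, so the result is −218 → -218.

-218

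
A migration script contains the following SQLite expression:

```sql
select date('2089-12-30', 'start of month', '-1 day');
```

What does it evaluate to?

2089-11-30

`start of month` rewinds 2089-12-30 to 2089-12-01.
Going back 1 day from 2089-12-01 reaches 2089-11-30 (last day of November, 30 days).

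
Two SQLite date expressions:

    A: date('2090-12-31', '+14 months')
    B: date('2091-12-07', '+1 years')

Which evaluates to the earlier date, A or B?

A = 2092-03-02.
B = 2092-12-07.
A is earlier.

A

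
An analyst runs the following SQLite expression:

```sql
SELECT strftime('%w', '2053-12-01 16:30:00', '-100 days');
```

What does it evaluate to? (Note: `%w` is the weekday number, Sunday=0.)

6

First apply '-100 days': 2053-12-01 16:30:00 → 2053-08-23 16:30:00.
2053-08-23 is a Saturday; with Sunday=0 that is 6.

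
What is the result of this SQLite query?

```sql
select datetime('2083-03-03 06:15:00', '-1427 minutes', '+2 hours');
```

2083-03-02 08:28:00

1427 minutes = 23h 47m; -1427 minutes from 2083-03-03 06:15:00 is 2083-03-02 06:28:00 (crosses midnight).
+2 hours from 2083-03-02 06:28:00 is 2083-03-02 08:28:00.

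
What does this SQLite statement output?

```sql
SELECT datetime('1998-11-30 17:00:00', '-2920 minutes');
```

2920 minutes = 48h 40m; -2920 minutes from 1998-11-30 17:00:00 is 1998-11-28 16:20:00 (crosses midnight).

1998-11-28 16:20:00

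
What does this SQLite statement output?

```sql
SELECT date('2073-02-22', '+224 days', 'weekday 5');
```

2073-10-06

Applying '+224 days' to 2073-02-22: counting 224 days forward gives 2073-10-04.
`weekday 5` advances to the next Friday; 2073-10-04 is a Wednesday, so it moves forward to 2073-10-06.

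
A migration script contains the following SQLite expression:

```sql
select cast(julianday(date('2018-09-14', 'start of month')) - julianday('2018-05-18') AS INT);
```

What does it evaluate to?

`start of month` rewinds 2018-09-14 to 2018-09-01.
13 days remain in May 2018 after the 18th (31 − 18).
June 2018: 30 days.
July 2018: 31 days.
August 2018: 31 days.
Then 1 day into September 2018.
Total: 13 + 30 + 31 + 31 + 1 = 106.

106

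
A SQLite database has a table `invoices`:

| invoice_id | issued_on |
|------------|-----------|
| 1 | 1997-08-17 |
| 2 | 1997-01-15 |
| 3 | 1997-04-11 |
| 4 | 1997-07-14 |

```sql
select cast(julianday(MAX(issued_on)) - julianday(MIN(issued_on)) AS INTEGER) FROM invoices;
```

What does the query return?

MIN = 1997-01-15, MAX = 1997-08-17.
16 days remain in January 1997 after the 15th (31 − 15).
Full months from February 1997 through July 1997 contribute their day counts.
Then 17 days into August 1997.
Total: 16 + 28 + 31 + 30 + 31 + 30 + 31 + 17 = 214.

214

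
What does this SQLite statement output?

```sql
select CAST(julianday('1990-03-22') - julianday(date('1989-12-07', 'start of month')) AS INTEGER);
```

`start of month` rewinds 1989-12-07 to 1989-12-01.
30 days remain in December 1989 after the 1st (31 − 1).
January 1990: 31 days.
February 1990: 28 days.
Then 22 days into March 1990.
Total: 30 + 31 + 28 + 22 = 111.

111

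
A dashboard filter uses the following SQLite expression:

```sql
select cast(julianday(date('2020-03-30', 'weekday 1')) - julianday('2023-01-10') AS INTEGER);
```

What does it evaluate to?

-1016

`weekday 1` advances to the next Monday; 2020-03-30 is already a Monday, so it stays at 2020-03-30.
1 day remains in March 2020 after the 30th (31 − 30).
Full months from April 2020 through December 2022 contribute their day counts.
Then 10 days into January 2023.
Total: 1 + 30 + 31 + 30 + 31 + 31 + 30 + 31 + 30 + 31 + 31 + 28 + 31 + 30 + 31 + 30 + 31 + 31 + 30 + 31 + 30 + 31 + 31 + 28 + 31 + 30 + 31 + 30 + 31 + 31 + 30 + 31 + 30 + 31 + 10 = 1016.
The subtraction is earlier − later, so the result is −1016 → -1016.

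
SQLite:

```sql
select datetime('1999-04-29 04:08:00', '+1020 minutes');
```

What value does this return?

1999-04-29 21:08:00

1020 minutes = 17h 0m; +1020 minutes from 1999-04-29 04:08:00 is 1999-04-29 21:08:00.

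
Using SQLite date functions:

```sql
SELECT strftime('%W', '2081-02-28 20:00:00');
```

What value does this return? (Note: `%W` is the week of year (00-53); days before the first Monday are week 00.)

2081-02-28 is a Friday. SQLite's %W counts Mondays since the year started; the result is 08.

08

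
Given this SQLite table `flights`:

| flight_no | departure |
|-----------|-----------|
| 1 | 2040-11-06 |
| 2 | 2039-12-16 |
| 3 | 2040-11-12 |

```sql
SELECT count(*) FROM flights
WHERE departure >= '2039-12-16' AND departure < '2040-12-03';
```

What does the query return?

Rows in [2039-12-16, 2040-12-03): 2040-11-06, 2039-12-16, 2040-11-12 → 3 rows.

3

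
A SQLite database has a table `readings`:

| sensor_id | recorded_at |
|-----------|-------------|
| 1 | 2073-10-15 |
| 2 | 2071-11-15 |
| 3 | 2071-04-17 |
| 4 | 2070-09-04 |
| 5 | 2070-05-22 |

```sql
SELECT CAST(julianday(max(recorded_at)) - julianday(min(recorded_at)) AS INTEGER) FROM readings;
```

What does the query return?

1242

MIN = 2070-05-22, MAX = 2073-10-15.
9 days remain in May 2070 after the 22nd (31 − 22).
Full months from June 2070 through September 2073 contribute their day counts.
Then 15 days into October 2073.
Total: 9 + 30 + 31 + 31 + 30 + 31 + 30 + 31 + 31 + 28 + 31 + 30 + 31 + 30 + 31 + 31 + 30 + 31 + 30 + 31 + 31 + 29 + 31 + 30 + 31 + 30 + 31 + 31 + 30 + 31 + 30 + 31 + 31 + 28 + 31 + 30 + 31 + 30 + 31 + 31 + 30 + 15 = 1242.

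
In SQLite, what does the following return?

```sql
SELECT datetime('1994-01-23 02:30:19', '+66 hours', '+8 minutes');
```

+66 hours from 1994-01-23 02:30:19 is 1994-01-25 20:30:19 (crosses midnight).
+8 minutes from 1994-01-25 20:30:19 is 1994-01-25 20:38:19.

1994-01-25 20:38:19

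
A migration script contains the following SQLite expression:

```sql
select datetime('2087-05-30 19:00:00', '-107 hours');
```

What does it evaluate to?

2087-05-26 08:00:00

-107 hours from 2087-05-30 19:00:00 is 2087-05-26 08:00:00 (crosses midnight).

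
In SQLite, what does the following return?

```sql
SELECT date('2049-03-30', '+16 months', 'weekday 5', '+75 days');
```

Adding +16 months to 2049-03-30 gives 2050-07-30.
`weekday 5` advances to the next Friday; 2050-07-30 is a Saturday, so it moves forward to 2050-08-05.
Applying '+75 days' to 2050-08-05: counting 75 days forward gives 2050-10-19.

2050-10-19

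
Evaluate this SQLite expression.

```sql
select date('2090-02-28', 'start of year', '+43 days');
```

`start of year` rewinds 2090-02-28 to 2090-01-01.
Applying '+43 days' to 2090-01-01: counting 43 days forward gives 2090-02-13.

2090-02-13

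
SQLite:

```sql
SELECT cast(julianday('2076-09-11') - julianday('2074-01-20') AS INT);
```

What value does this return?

11 days remain in January 2074 after the 20th (31 − 20).
Full months from February 2074 through August 2076 contribute their day counts.
Then 11 days into September 2076.
Total: 11 + 28 + 31 + 30 + 31 + 30 + 31 + 31 + 30 + 31 + 30 + 31 + 31 + 28 + 31 + 30 + 31 + 30 + 31 + 31 + 30 + 31 + 30 + 31 + 31 + 29 + 31 + 30 + 31 + 30 + 31 + 31 + 11 = 965.

965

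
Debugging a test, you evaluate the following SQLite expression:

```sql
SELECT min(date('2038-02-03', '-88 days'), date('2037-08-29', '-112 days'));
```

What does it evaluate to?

date('2038-02-03', '-88 days') → 2037-11-07.
date('2037-08-29', '-112 days') → 2037-05-09.
Earlier of the two is 2037-05-09.

2037-05-09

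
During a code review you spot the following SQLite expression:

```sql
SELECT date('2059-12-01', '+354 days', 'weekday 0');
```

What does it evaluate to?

2060-11-21

Applying '+354 days' to 2059-12-01: counting 354 days forward gives 2060-11-19.
`weekday 0` advances to the next Sunday; 2060-11-19 is a Friday, so it moves forward to 2060-11-21.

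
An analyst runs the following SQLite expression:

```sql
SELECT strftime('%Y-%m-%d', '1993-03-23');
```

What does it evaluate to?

1993-03-23

`%Y-%m-%d` extracts the ISO date: 1993-03-23.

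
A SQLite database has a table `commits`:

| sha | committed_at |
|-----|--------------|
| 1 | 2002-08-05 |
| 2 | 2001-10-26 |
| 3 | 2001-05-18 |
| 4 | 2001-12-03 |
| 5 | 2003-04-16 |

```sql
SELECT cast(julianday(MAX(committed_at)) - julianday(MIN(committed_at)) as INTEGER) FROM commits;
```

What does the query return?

MIN = 2001-05-18, MAX = 2003-04-16.
13 days remain in May 2001 after the 18th (31 − 18).
Full months from June 2001 through March 2003 contribute their day counts.
Then 16 days into April 2003.
Total: 13 + 30 + 31 + 31 + 30 + 31 + 30 + 31 + 31 + 28 + 31 + 30 + 31 + 30 + 31 + 31 + 30 + 31 + 30 + 31 + 31 + 28 + 31 + 16 = 698.

698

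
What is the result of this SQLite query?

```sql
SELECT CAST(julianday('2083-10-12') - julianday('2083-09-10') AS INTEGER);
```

32

20 days remain in September 2083 after the 10th (30 − 10).
Then 12 days into October 2083.
Total: 20 + 12 = 32.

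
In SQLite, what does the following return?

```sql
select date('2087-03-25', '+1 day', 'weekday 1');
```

Advancing 1 more day within March lands on 2087-03-26.
`weekday 1` advances to the next Monday; 2087-03-26 is a Wednesday, so it moves forward to 2087-03-31.

2087-03-31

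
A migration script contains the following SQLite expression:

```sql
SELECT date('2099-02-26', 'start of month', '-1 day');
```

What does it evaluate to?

`start of month` rewinds 2099-02-26 to 2099-02-01.
Going back 1 day from 2099-02-01 reaches 2099-01-31 (last day of January, 31 days).

2099-01-31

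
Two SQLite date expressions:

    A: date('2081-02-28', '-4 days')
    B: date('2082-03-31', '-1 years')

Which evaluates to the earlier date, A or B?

A

A = 2081-02-24.
B = 2081-03-31.
A is earlier.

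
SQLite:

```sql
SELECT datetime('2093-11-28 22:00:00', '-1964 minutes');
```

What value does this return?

2093-11-27 13:16:00

1964 minutes = 32h 44m; -1964 minutes from 2093-11-28 22:00:00 is 2093-11-27 13:16:00 (crosses midnight).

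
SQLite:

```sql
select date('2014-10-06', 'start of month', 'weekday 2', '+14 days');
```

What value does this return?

`start of month` rewinds 2014-10-06 to 2014-10-01.
`weekday 2` advances to the next Tuesday; 2014-10-01 is a Wednesday, so it moves forward to 2014-10-07.
Advancing 14 more days within October lands on 2014-10-21.

2014-10-21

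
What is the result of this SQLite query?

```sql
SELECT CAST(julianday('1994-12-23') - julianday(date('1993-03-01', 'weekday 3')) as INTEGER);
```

`weekday 3` advances to the next Wednesday; 1993-03-01 is a Monday, so it moves forward to 1993-03-03.
28 days remain in March 1993 after the 3rd (31 − 3).
Full months from April 1993 through November 1994 contribute their day counts.
Then 23 days into December 1994.
Total: 28 + 30 + 31 + 30 + 31 + 31 + 30 + 31 + 30 + 31 + 31 + 28 + 31 + 30 + 31 + 30 + 31 + 31 + 30 + 31 + 30 + 23 = 660.

660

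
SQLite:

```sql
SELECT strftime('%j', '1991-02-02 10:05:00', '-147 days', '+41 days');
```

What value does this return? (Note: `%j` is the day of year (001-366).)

292

First apply '-147 days', '+41 days': 1991-02-02 10:05:00 → 1990-10-19 10:05:00.
Day-of-year for 1990-10-19: days since 1990-01-01 inclusive = 292, zero-padded to 292.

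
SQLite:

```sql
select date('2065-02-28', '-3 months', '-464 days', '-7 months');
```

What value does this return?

2063-01-22

Adding -3 months to 2065-02-28 gives 2064-11-28.
Applying '-464 days' to 2064-11-28: counting 464 days back gives 2063-08-22.
Adding -7 months to 2063-08-22 gives 2063-01-22.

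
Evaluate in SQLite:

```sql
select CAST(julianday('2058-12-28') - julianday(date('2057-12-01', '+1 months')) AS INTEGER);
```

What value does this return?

Adding +1 month to 2057-12-01 gives 2058-01-01.
30 days remain in January 2058 after the 1st (31 − 1).
Full months from February 2058 through November 2058 contribute their day counts.
Then 28 days into December 2058.
Total: 30 + 28 + 31 + 30 + 31 + 30 + 31 + 31 + 30 + 31 + 30 + 28 = 361.

361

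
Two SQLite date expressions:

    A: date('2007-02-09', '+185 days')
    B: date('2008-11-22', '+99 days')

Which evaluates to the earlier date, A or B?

A

A = 2007-08-13.
B = 2009-03-01.
A is earlier.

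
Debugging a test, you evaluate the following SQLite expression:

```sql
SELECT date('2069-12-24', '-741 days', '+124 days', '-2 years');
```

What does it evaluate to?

2066-04-16

Applying '-741 days' to 2069-12-24: counting 741 days back gives 2067-12-14.
Applying '+124 days' to 2067-12-14: counting 124 days forward gives 2068-04-16.
Adding -2 years to 2068-04-16 gives 2066-04-16.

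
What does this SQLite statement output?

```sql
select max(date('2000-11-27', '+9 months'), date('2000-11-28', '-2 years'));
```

date('2000-11-27', '+9 months') → 2001-08-27.
date('2000-11-28', '-2 years') → 1998-11-28.
Later of the two is 2001-08-27.

2001-08-27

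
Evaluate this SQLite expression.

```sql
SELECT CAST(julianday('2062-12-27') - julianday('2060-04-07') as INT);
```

23 days remain in April 2060 after the 7th (30 − 7).
Full months from May 2060 through November 2062 contribute their day counts.
Then 27 days into December 2062.
Total: 23 + 31 + 30 + 31 + 31 + 30 + 31 + 30 + 31 + 31 + 28 + 31 + 30 + 31 + 30 + 31 + 31 + 30 + 31 + 30 + 31 + 31 + 28 + 31 + 30 + 31 + 30 + 31 + 31 + 30 + 31 + 30 + 27 = 994.

994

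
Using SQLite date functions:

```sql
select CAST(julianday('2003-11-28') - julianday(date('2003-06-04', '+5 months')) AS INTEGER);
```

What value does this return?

24

Adding +5 months to 2003-06-04 gives 2003-11-04.
Both dates are in November 2003: 28 − 4 = 24.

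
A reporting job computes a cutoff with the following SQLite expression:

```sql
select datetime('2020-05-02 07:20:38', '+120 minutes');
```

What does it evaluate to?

2020-05-02 09:20:38

120 minutes = 2h 0m; +120 minutes from 2020-05-02 07:20:38 is 2020-05-02 09:20:38.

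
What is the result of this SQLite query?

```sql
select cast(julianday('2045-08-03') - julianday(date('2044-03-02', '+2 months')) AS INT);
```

458

Adding +2 months to 2044-03-02 gives 2044-05-02.
29 days remain in May 2044 after the 2nd (31 − 2).
Full months from June 2044 through July 2045 contribute their day counts.
Then 3 days into August 2045.
Total: 29 + 30 + 31 + 31 + 30 + 31 + 30 + 31 + 31 + 28 + 31 + 30 + 31 + 30 + 31 + 3 = 458.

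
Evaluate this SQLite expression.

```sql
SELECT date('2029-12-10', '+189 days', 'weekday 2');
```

Applying '+189 days' to 2029-12-10: counting 189 days forward gives 2030-06-17.
`weekday 2` advances to the next Tuesday; 2030-06-17 is a Monday, so it moves forward to 2030-06-18.

2030-06-18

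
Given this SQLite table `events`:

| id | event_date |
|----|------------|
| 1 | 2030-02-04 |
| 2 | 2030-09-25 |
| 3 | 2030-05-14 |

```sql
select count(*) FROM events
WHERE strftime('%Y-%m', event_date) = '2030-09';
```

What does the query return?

1

Rows with year-month 2030-09: 2030-09-25 → 1.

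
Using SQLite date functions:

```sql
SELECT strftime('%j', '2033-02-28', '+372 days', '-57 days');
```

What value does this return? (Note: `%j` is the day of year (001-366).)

First apply '+372 days', '-57 days': 2033-02-28 → 2034-01-09.
Day-of-year for 2034-01-09: days since 2034-01-01 inclusive = 9, zero-padded to 009.

009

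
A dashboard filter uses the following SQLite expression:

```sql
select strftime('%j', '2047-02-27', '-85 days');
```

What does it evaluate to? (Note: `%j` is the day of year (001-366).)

338

First apply '-85 days': 2047-02-27 → 2046-12-04.
Day-of-year for 2046-12-04: days since 2046-01-01 inclusive = 338, zero-padded to 338.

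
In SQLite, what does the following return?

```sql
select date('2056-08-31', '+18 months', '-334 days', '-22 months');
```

Adding +18 months to 2056-08-31 targets 2058-02-31. February 2058 has only 28 days, so SQLite normalizes the 3-day overflow forward to 2058-03-03.
Applying '-334 days' to 2058-03-03: counting 334 days back gives 2057-04-03.
Adding -22 months to 2057-04-03 gives 2055-06-03.

2055-06-03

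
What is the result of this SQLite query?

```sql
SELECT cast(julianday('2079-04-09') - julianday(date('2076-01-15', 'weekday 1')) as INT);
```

1175

`weekday 1` advances to the next Monday; 2076-01-15 is a Wednesday, so it moves forward to 2076-01-20.
11 days remain in January 2076 after the 20th (31 − 20).
Full months from February 2076 through March 2079 contribute their day counts.
Then 9 days into April 2079.
Total: 11 + 29 + 31 + 30 + 31 + 30 + 31 + 31 + 30 + 31 + 30 + 31 + 31 + 28 + 31 + 30 + 31 + 30 + 31 + 31 + 30 + 31 + 30 + 31 + 31 + 28 + 31 + 30 + 31 + 30 + 31 + 31 + 30 + 31 + 30 + 31 + 31 + 28 + 31 + 9 = 1175.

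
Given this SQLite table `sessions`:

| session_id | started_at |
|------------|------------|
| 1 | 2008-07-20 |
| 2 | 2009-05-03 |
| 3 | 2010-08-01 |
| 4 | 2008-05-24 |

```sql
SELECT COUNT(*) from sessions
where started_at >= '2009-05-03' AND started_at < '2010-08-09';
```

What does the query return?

Rows in [2009-05-03, 2010-08-09): 2009-05-03, 2010-08-01 → 2 rows.

2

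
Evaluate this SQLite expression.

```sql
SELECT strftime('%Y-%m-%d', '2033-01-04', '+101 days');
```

First apply '+101 days': 2033-01-04 → 2033-04-15.
`%Y-%m-%d` extracts the ISO date: 2033-04-15.

2033-04-15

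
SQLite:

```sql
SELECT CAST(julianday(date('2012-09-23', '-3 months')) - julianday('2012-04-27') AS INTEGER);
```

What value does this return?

Adding -3 months to 2012-09-23 gives 2012-06-23.
3 days remain in April 2012 after the 27th (30 − 27).
May 2012: 31 days.
Then 23 days into June 2012.
Total: 3 + 31 + 23 = 57.

57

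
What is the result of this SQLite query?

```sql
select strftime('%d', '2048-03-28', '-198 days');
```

First apply '-198 days': 2048-03-28 → 2047-09-12.
`%d` extracts the 2-digit day of month: 12.

12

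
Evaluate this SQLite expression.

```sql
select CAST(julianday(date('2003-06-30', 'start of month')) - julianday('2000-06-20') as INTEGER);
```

`start of month` rewinds 2003-06-30 to 2003-06-01.
10 days remain in June 2000 after the 20th (30 − 20).
Full months from July 2000 through May 2003 contribute their day counts.
Then 1 day into June 2003.
Total: 10 + 31 + 31 + 30 + 31 + 30 + 31 + 31 + 28 + 31 + 30 + 31 + 30 + 31 + 31 + 30 + 31 + 30 + 31 + 31 + 28 + 31 + 30 + 31 + 30 + 31 + 31 + 30 + 31 + 30 + 31 + 31 + 28 + 31 + 30 + 31 + 1 = 1076.

1076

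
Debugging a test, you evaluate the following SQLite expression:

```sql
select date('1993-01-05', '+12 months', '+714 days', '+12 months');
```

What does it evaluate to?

1996-12-20

Adding +12 months to 1993-01-05 gives 1994-01-05.
Applying '+714 days' to 1994-01-05: counting 714 days forward gives 1995-12-20.
Adding +12 months to 1995-12-20 gives 1996-12-20.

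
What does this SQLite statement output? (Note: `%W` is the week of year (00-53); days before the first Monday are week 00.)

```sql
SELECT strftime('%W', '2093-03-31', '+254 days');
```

First apply '+254 days': 2093-03-31 → 2093-12-10.
2093-12-10 is a Thursday. SQLite's %W counts Mondays since the year started; the result is 49.

49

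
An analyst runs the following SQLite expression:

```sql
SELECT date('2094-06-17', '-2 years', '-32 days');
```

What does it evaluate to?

2092-05-16

Adding -2 years to 2094-06-17 gives 2092-06-17.
Going back 17 days from 2092-06-17 reaches 2092-05-31 (last day of May, 31 days).
Going back 15 days within May lands on 2092-05-16.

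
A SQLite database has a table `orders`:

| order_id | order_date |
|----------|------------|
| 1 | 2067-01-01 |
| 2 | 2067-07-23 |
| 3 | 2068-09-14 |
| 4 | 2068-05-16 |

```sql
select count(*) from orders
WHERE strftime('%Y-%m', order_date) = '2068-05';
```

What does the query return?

Rows with year-month 2068-05: 2068-05-16 → 1.

1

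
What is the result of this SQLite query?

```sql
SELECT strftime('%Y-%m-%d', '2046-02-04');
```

`%Y-%m-%d` extracts the ISO date: 2046-02-04.

2046-02-04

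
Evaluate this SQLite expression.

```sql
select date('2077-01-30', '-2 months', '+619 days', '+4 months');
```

2078-12-11

Adding -2 months to 2077-01-30 gives 2076-11-30.
Applying '+619 days' to 2076-11-30: counting 619 days forward gives 2078-08-11.
Adding +4 months to 2078-08-11 gives 2078-12-11.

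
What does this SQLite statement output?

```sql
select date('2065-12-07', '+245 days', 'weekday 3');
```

Applying '+245 days' to 2065-12-07: counting 245 days forward gives 2066-08-09.
`weekday 3` advances to the next Wednesday; 2066-08-09 is a Monday, so it moves forward to 2066-08-11.

2066-08-11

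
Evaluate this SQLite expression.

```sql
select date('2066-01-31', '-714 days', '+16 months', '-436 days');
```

2064-04-07

Applying '-714 days' to 2066-01-31: counting 714 days back gives 2064-02-17.
Adding +16 months to 2064-02-17 gives 2065-06-17.
Applying '-436 days' to 2065-06-17: counting 436 days back gives 2064-04-07.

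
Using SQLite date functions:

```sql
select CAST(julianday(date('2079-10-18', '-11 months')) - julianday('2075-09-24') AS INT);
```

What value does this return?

1151

Adding -11 months to 2079-10-18 gives 2078-11-18.
6 days remain in September 2075 after the 24th (30 − 24).
Full months from October 2075 through October 2078 contribute their day counts.
Then 18 days into November 2078.
Total: 6 + 31 + 30 + 31 + 31 + 29 + 31 + 30 + 31 + 30 + 31 + 31 + 30 + 31 + 30 + 31 + 31 + 28 + 31 + 30 + 31 + 30 + 31 + 31 + 30 + 31 + 30 + 31 + 31 + 28 + 31 + 30 + 31 + 30 + 31 + 31 + 30 + 31 + 18 = 1151.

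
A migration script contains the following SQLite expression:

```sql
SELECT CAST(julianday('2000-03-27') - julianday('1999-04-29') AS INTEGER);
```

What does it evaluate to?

1 day remains in April 1999 after the 29th (30 − 29).
Full months from May 1999 through February 2000 contribute their day counts.
Then 27 days into March 2000.
Total: 1 + 31 + 30 + 31 + 31 + 30 + 31 + 30 + 31 + 31 + 29 + 27 = 333.

333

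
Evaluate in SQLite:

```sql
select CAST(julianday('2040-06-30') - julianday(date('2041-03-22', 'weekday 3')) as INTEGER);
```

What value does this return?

-270

`weekday 3` advances to the next Wednesday; 2041-03-22 is a Friday, so it moves forward to 2041-03-27.
0 days remain in June 2040 after the 30th (30 − 30).
Full months from July 2040 through February 2041 contribute their day counts.
Then 27 days into March 2041.
Total: 0 + 31 + 31 + 30 + 31 + 30 + 31 + 31 + 28 + 27 = 270.
The subtraction is earlier − later, so the result is −270 → -270.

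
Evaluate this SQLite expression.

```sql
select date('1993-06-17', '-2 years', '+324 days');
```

Adding -2 years to 1993-06-17 gives 1991-06-17.
Applying '+324 days' to 1991-06-17: counting 324 days forward gives 1992-05-06.

1992-05-06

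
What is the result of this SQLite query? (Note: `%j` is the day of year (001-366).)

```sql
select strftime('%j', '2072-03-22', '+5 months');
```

235

First apply '+5 months': 2072-03-22 → 2072-08-22.
Day-of-year for 2072-08-22: days since 2072-01-01 inclusive = 235, zero-padded to 235.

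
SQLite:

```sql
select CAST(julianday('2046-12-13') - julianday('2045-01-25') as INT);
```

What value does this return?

687

6 days remain in January 2045 after the 25th (31 − 25).
Full months from February 2045 through November 2046 contribute their day counts.
Then 13 days into December 2046.
Total: 6 + 28 + 31 + 30 + 31 + 30 + 31 + 31 + 30 + 31 + 30 + 31 + 31 + 28 + 31 + 30 + 31 + 30 + 31 + 31 + 30 + 31 + 30 + 13 = 687.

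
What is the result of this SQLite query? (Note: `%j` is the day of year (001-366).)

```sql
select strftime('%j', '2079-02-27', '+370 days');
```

063

First apply '+370 days': 2079-02-27 → 2080-03-03.
Day-of-year for 2080-03-03: days since 2080-01-01 inclusive = 63, zero-padded to 063.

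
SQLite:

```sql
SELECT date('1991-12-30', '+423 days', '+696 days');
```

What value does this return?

Applying '+423 days' to 1991-12-30: counting 423 days forward gives 1993-02-25.
Applying '+696 days' to 1993-02-25: counting 696 days forward gives 1995-01-22.

1995-01-22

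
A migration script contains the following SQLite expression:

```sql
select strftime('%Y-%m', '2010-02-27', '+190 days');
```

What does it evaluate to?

First apply '+190 days': 2010-02-27 → 2010-09-05.
`%Y-%m` extracts the year-month: 2010-09.

2010-09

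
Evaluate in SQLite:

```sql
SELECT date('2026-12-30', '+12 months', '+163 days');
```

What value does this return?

Adding +12 months to 2026-12-30 gives 2027-12-30.
Applying '+163 days' to 2027-12-30: counting 163 days forward gives 2028-06-10.

2028-06-10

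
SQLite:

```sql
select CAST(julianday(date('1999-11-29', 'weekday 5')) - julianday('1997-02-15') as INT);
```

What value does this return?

1021

`weekday 5` advances to the next Friday; 1999-11-29 is a Monday, so it moves forward to 1999-12-03.
13 days remain in February 1997 after the 15th (28 − 15).
Full months from March 1997 through November 1999 contribute their day counts.
Then 3 days into December 1999.
Total: 13 + 31 + 30 + 31 + 30 + 31 + 31 + 30 + 31 + 30 + 31 + 31 + 28 + 31 + 30 + 31 + 30 + 31 + 31 + 30 + 31 + 30 + 31 + 31 + 28 + 31 + 30 + 31 + 30 + 31 + 31 + 30 + 31 + 30 + 3 = 1021.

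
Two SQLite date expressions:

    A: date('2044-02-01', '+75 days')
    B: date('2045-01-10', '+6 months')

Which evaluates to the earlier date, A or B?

A = 2044-04-16.
B = 2045-07-10.
A is earlier.

A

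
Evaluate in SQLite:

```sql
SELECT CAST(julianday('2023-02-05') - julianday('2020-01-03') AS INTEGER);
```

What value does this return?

1129

28 days remain in January 2020 after the 3rd (31 − 3).
Full months from February 2020 through January 2023 contribute their day counts.
Then 5 days into February 2023.
Total: 28 + 29 + 31 + 30 + 31 + 30 + 31 + 31 + 30 + 31 + 30 + 31 + 31 + 28 + 31 + 30 + 31 + 30 + 31 + 31 + 30 + 31 + 30 + 31 + 31 + 28 + 31 + 30 + 31 + 30 + 31 + 31 + 30 + 31 + 30 + 31 + 31 + 5 = 1129.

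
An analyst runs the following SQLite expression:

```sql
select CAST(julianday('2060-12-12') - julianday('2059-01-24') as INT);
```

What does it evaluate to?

7 days remain in January 2059 after the 24th (31 − 24).
Full months from February 2059 through November 2060 contribute their day counts.
Then 12 days into December 2060.
Total: 7 + 28 + 31 + 30 + 31 + 30 + 31 + 31 + 30 + 31 + 30 + 31 + 31 + 29 + 31 + 30 + 31 + 30 + 31 + 31 + 30 + 31 + 30 + 12 = 688.

688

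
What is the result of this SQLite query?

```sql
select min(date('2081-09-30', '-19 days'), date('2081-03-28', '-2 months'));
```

date('2081-09-30', '-19 days') → 2081-09-11.
date('2081-03-28', '-2 months') → 2081-01-28.
Earlier of the two is 2081-01-28.

2081-01-28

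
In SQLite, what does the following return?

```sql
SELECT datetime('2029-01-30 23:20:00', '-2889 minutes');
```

2889 minutes = 48h 9m; -2889 minutes from 2029-01-30 23:20:00 is 2029-01-28 23:11:00 (crosses midnight).

2029-01-28 23:11:00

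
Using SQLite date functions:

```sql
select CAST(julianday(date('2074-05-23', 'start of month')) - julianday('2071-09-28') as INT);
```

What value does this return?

`start of month` rewinds 2074-05-23 to 2074-05-01.
2 days remain in September 2071 after the 28th (30 − 28).
Full months from October 2071 through April 2074 contribute their day counts.
Then 1 day into May 2074.
Total: 2 + 31 + 30 + 31 + 31 + 29 + 31 + 30 + 31 + 30 + 31 + 31 + 30 + 31 + 30 + 31 + 31 + 28 + 31 + 30 + 31 + 30 + 31 + 31 + 30 + 31 + 30 + 31 + 31 + 28 + 31 + 30 + 1 = 946.

946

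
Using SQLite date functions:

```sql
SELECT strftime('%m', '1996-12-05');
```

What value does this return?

`%m` extracts the 2-digit month (01-12): 12.

12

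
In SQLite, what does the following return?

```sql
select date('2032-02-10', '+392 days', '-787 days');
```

Applying '+392 days' to 2032-02-10: counting 392 days forward gives 2033-03-08.
Applying '-787 days' to 2033-03-08: counting 787 days back gives 2031-01-11.

2031-01-11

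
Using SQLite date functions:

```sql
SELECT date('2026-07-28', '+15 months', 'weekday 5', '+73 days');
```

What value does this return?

2028-01-10

Adding +15 months to 2026-07-28 gives 2027-10-28.
`weekday 5` advances to the next Friday; 2027-10-28 is a Thursday, so it moves forward to 2027-10-29.
Applying '+73 days' to 2027-10-29: counting 73 days forward gives 2028-01-10.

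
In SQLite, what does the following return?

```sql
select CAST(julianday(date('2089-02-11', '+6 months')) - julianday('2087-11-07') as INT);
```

643

Adding +6 months to 2089-02-11 gives 2089-08-11.
23 days remain in November 2087 after the 7th (30 − 7).
Full months from December 2087 through July 2089 contribute their day counts.
Then 11 days into August 2089.
Total: 23 + 31 + 31 + 29 + 31 + 30 + 31 + 30 + 31 + 31 + 30 + 31 + 30 + 31 + 31 + 28 + 31 + 30 + 31 + 30 + 31 + 11 = 643.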